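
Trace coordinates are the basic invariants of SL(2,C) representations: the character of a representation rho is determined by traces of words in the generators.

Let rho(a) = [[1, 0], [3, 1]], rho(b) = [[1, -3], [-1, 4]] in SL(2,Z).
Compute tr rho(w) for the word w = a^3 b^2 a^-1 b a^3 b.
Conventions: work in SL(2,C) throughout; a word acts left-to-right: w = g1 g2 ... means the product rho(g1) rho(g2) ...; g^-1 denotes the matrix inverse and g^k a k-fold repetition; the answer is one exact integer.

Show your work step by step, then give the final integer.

rho(a) = [[1, 0], [3, 1]]
... * rho(a) = [[1, 0], [3, 1]]  ->  [[1, 0], [6, 1]]
... * rho(a) = [[1, 0], [3, 1]]  ->  [[1, 0], [9, 1]]
... * rho(b) = [[1, -3], [-1, 4]]  ->  [[1, -3], [8, -23]]
... * rho(b) = [[1, -3], [-1, 4]]  ->  [[4, -15], [31, -116]]
... * rho(a^-1) = [[1, 0], [-3, 1]]  ->  [[49, -15], [379, -116]]
... * rho(b) = [[1, -3], [-1, 4]]  ->  [[64, -207], [495, -1601]]
... * rho(a) = [[1, 0], [3, 1]]  ->  [[-557, -207], [-4308, -1601]]
... * rho(a) = [[1, 0], [3, 1]]  ->  [[-1178, -207], [-9111, -1601]]
... * rho(a) = [[1, 0], [3, 1]]  ->  [[-1799, -207], [-13914, -1601]]
... * rho(b) = [[1, -3], [-1, 4]]  ->  [[-1592, 4569], [-12313, 35338]]
tr = -1592 + 35338 = 33746

33746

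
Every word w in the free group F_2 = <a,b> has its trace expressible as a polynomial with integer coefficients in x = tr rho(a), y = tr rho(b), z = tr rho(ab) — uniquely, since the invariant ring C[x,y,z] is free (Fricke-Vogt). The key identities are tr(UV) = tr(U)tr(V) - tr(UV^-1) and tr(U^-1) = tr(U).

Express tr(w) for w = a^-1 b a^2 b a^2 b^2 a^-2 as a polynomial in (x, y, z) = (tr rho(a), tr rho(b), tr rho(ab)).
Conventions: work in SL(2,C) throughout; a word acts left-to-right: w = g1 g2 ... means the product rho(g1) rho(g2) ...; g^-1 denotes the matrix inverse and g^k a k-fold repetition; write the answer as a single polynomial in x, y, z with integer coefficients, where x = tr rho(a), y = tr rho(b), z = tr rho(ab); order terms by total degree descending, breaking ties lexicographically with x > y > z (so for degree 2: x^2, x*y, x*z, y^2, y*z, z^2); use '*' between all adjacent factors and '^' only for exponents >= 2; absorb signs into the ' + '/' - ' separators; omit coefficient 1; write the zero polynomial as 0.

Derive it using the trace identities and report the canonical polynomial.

trace(a b a b) = trace(b a) * trace(b a) - trace(1)   [split at a repeated b] = z^2 - 2
trace(a b a) = trace(a) * trace(b a) - trace(b)   [square of a] = x*z - y
trace(b^2 a b a) = trace(b) * trace(a b a b) - trace(a b a)   [square of b] = y*z^2 - x*z - y
trace(b a b) = trace(b) * trace(a b) - trace(a)   [square of b] = y*z - x
trace(b^2 a b) = trace(b) * trace(b a b) - trace(b a)   [square of b] = y^2*z - x*y - z
trace(b a^2 b^2 a) = trace(a) * trace(b^2 a b a) - trace(b^2 a b)   [square of a] = x*y*z^2 - x^2*z - y^2*z + z
trace(b^2) = trace(b) * trace(b) - trace(1)   [square of b] = y^2 - 2
trace(b a^2 b) = trace(a) * trace(b^2 a) - trace(b^2)   [square of a] = x*y*z - x^2 - y^2 + 2
trace(b a^2 b^2) = trace(b) * trace(b a^2 b) - trace(b a^2)   [square of b] = x*y^2*z - x^2*y - y^3 - x*z + 3*y
trace(a^2 b a^2 b^2) = trace(a) * trace(b a^2 b^2 a) - trace(b a^2 b^2)   [square of a] = x^2*y*z^2 - x^3*z - 2*x*y^2*z + x^2*y + y^3 + 2*x*z - 3*y
trace(b a^2 b a) = trace(a) * trace(b a b a) - trace(b a b)   [square of a] = x*z^2 - y*z - x
trace(a^2 b a^2 b) = trace(a) * trace(b a^2 b a) - trace(b a^2 b)   [square of a] = x^2*z^2 - 2*x*y*z + y^2 - 2
trace(b a^2 b a^2 b^2) = trace(b) * trace(a^2 b a^2 b^2) - trace(a^2 b a^2 b)   [square of b] = x^2*y^2*z^2 - x^3*y*z - 2*x*y^3*z + x^2*y^2 - x^2*z^2 + y^4 + 4*x*y*z - 4*y^2 + 2
trace(a b a b a b) = trace(b a) * trace(b a b a) - trace(b^-1 a^-1)   [split at a repeated b] = z^3 - 3*z
trace(b a b^2 a b a) = trace(b) * trace(a b a b a b) - trace(a b a b a)   [square of b] = y*z^3 - x*z^2 - 2*y*z + x
trace(b a b^2 a b) = trace(b) * trace(a b^2 a b) - trace(a b^2 a)   [square of b] = y^2*z^2 - 2*x*y*z + x^2 - 2
trace(b^2 a b a^2 b a) = trace(a) * trace(b a b^2 a b a) - trace(b a b^2 a b)   [square of a] = x*y*z^3 - x^2*z^2 - y^2*z^2 + 2
trace(b^3 a b a) = trace(b) * trace(a b a b^2) - trace(a b a b)   [square of b] = y^2*z^2 - x*y*z - y^2 - z^2 + 2
trace(b^3 a b) = trace(b) * trace(b^2 a b) - trace(b^2 a)   [square of b] = y^3*z - x*y^2 - 2*y*z + x
trace(b^2 a b a^2 b) = trace(a) * trace(b^3 a b a) - trace(b^3 a b)   [square of a] = x*y^2*z^2 - x^2*y*z - y^3*z - x*z^2 + 2*y*z + x
trace(b a^2 b a^2 b^2 a) = trace(a) * trace(b^2 a b a^2 b a) - trace(b^2 a b a^2 b)   [square of a] = x^2*y*z^3 - x^3*z^2 - 2*x*y^2*z^2 + x^2*y*z + y^3*z + x*z^2 - 2*y*z + x
trace(a^-1 b a^2 b a^2 b^2) = trace(b a^2 b a^2 b^2) * trace(a) - trace(b a^2 b a^2 b^2 a)   [inverse elimination on a] = x^3*y^2*z^2 - x^4*y*z - 2*x^2*y^3*z - x^2*y*z^3 + x^3*y^2 + x*y^4 + 2*x*y^2*z^2 + 3*x^2*y*z - y^3*z - 4*x*y^2 - x*z^2 + 2*y*z + x
trace(a^-2 b a^2 b a^2 b^2) = trace(a^-1 b a^2 b a^2 b^2) * trace(a) - trace(a^-1 b a^2 b a^2 b^2 a)   [inverse elimination on a] = x^4*y^2*z^2 - x^5*y*z - 2*x^3*y^3*z - x^3*y*z^3 + x^4*y^2 + x^2*y^4 + x^2*y^2*z^2 + 4*x^3*y*z + x*y^3*z - 5*x^2*y^2 - y^4 - 2*x*y*z + x^2 + 4*y^2 - 2
trace(a^-1 b a^2 b a^2 b^2 a^-2) = trace(a^-2 b a^2 b a^2 b^2) * trace(a) - trace(a^-2 b a^2 b a^2 b^2 a)   [inverse elimination on a] = x^5*y^2*z^2 - x^6*y*z - 2*x^4*y^3*z - x^4*y*z^3 + x^5*y^2 + x^3*y^4 + 5*x^4*y*z + 3*x^2*y^3*z + x^2*y*z^3 - 6*x^3*y^2 - 2*x*y^4 - 2*x*y^2*z^2 - 5*x^2*y*z + y^3*z + x^3 + 8*x*y^2 + x*z^2 - 2*y*z - 3*x

x^5*y^2*z^2 - x^6*y*z - 2*x^4*y^3*z - x^4*y*z^3 + x^5*y^2 + x^3*y^4 + 5*x^4*y*z + 3*x^2*y^3*z + x^2*y*z^3 - 6*x^3*y^2 - 2*x*y^4 - 2*x*y^2*z^2 - 5*x^2*y*z + y^3*z + x^3 + 8*x*y^2 + x*z^2 - 2*y*z - 3*x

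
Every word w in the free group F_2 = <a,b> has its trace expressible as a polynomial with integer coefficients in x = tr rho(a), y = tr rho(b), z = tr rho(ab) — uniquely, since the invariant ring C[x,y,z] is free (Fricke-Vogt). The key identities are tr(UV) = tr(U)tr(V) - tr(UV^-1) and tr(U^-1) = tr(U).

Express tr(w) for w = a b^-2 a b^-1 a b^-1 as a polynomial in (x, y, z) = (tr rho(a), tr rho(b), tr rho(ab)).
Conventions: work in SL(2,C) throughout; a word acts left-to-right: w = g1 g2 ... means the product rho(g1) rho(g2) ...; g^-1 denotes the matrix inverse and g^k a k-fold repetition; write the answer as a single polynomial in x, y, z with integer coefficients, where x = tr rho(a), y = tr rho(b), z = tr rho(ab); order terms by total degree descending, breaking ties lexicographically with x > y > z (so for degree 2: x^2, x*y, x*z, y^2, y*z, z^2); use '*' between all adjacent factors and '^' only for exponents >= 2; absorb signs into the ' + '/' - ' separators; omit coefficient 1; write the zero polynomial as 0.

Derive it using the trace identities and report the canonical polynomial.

tr(a^2) = tr(a) tr(a) - tr(1) = x^2 - 2
tr(a^3) = tr(a) tr(a^2) - tr(a) = x^3 - 3*x
tr(b a^2) = tr(a) tr(b a) - tr(b) = x*z - y
next, tr(a^3 b) = tr(a) tr(b a^2) - tr(b a) = x^2*z - x*y - z
tr(a b^-1 a^2) = tr(a^3) tr(b) - tr(a^3 b) = x^3*y - x^2*z - 2*x*y + z
tr(b a b a) = tr(a b) tr(a b) - tr(1)   [split at repeated a] = z^2 - 2
tr(b a b) = tr(b) tr(a b) - tr(a) = y*z - x
and tr(a^2 b a b) = tr(a) tr(b a b a) - tr(b a b) = x*z^2 - y*z - x
and tr(a b^-1 a^2 b) = tr(a^2 b a) tr(b) - tr(a^2 b a b) = x^2*y*z - x*y^2 - x*z^2 + x
and tr(a b^-1 a b^-1 a) = tr(a b^-1 a^2) tr(b) - tr(a b^-1 a^2 b) = x^3*y^2 - 2*x^2*y*z - x*y^2 + x*z^2 + y*z - x
next, tr(a b a b a b) = tr(a b) tr(a b a b) - tr(a^-1 b^-1)   [split at repeated a] = z^3 - 3*z
and tr(a b a b^-1 a b) = tr(a b a b a) tr(b) - tr(a b a b a b) = x*y*z^2 - y^2*z - z^3 - x*y + 3*z
next, tr(a b^-1 a b^-1 a b) = tr(a b a b^-1 a) tr(b) - tr(a b a b^-1 a b) = x^2*y^2*z - x*y^3 - 2*x*y*z^2 + y^2*z + z^3 + 2*x*y - 3*z
next, tr(b^-1 a b^-1 a b^-1 a) = tr(a b^-1 a b^-1 a) tr(b) - tr(a b^-1 a b^-1 a b) = x^3*y^3 - 3*x^2*y^2*z + 3*x*y*z^2 - z^3 - 3*x*y + 3*z
tr(a b^-2 a b^-1 a b^-1) = tr(b^-1 a b^-1 a b^-1 a) tr(b) - tr(b^-1 a b^-1 a b^-1 a b) = x^3*y^4 - 3*x^2*y^3*z - x^3*y^2 + 3*x*y^2*z^2 + 2*x^2*y*z - y*z^3 - 2*x*y^2 - x*z^2 + 2*y*z + x

x^3*y^4 - 3*x^2*y^3*z - x^3*y^2 + 3*x*y^2*z^2 + 2*x^2*y*z - y*z^3 - 2*x*y^2 - x*z^2 + 2*y*z + x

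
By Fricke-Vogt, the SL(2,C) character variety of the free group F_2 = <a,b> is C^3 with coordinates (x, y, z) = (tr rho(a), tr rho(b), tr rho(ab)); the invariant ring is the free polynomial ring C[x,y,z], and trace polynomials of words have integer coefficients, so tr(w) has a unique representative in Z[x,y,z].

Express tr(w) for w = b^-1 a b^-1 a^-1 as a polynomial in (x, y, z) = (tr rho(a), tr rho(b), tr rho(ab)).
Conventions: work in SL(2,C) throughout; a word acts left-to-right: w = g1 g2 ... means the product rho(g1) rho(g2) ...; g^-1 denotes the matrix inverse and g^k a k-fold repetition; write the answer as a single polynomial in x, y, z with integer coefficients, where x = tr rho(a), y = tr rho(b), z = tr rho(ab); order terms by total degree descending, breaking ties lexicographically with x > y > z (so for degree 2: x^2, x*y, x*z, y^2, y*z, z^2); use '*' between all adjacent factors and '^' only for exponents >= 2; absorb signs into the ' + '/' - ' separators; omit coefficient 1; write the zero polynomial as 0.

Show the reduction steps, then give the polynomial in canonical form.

x*y*z - x^2 - z^2 + 2

so trace(b^-1) = trace(b) = y
trace(b a b) = trace(b) * trace(a b) - trace(a) = y*z - x
reduce: trace(b a b a) = trace(b a) * trace(b a) - trace(1) = z^2 - 2
trace(a b a^-1 b) = trace(b a b) * trace(a) - trace(b a b a) = x*y*z - x^2 - z^2 + 2
reduce: trace(a^-1 b^-1 a b) = trace(a b a^-1) * trace(b) - trace(a b a^-1 b) = -x*y*z + x^2 + y^2 + z^2 - 2
reduce: trace(b^-1 a b^-1 a^-1) = trace(a^-1 b^-1 a) * trace(b) - trace(a^-1 b^-1 a b) = x*y*z - x^2 - z^2 + 2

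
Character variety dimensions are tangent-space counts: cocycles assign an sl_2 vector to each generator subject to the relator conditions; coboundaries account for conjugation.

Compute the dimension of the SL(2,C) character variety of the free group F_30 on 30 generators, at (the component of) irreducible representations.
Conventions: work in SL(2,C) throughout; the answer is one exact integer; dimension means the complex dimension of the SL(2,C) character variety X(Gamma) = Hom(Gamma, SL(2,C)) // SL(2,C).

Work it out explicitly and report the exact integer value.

Gamma = F_30 has 30 generators and no relators.
So Z^1 = (sl_2)^30 in full: dim Z^1 = 90.
Irreducibility makes the coboundary map sl_2 -> Z^1 injective (trivial centralizer), so dim B^1 = 3.
dim H^1 = 90 - 3 = 87, which is dim X.

87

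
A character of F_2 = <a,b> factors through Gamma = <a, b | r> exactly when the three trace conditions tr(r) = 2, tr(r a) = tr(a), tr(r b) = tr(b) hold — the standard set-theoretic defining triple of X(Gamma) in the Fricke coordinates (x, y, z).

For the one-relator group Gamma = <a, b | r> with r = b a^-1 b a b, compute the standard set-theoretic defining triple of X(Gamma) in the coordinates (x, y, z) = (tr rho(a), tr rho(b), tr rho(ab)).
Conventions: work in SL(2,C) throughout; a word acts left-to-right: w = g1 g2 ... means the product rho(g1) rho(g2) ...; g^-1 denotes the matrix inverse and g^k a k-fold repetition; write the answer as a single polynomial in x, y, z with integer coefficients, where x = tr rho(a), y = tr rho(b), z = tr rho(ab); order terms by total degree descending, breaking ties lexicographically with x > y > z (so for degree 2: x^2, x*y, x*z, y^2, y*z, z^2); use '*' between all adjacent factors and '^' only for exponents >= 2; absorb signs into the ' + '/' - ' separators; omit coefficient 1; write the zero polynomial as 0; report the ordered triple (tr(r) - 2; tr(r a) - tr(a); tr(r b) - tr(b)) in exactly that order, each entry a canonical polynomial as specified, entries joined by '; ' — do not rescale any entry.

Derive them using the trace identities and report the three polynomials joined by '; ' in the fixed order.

trace(b a b) = trace(b) * trace(a b) - trace(a) = y*z - x
use: trace(b a b^2) = trace(b) * trace(b a b) - trace(b a) = y^2*z - x*y - z
trace(a b a b) = trace(a b) * trace(a b) - trace(1)   [split at repeated a] = z^2 - 2
trace(a b a) = trace(a) * trace(b a) - trace(b) = x*z - y
trace(b a b^2 a) = trace(b) * trace(a b a b) - trace(a b a) = y*z^2 - x*z - y
apply: trace(b a^-1 b a b) = trace(b a b^2) * trace(a) - trace(b a b^2 a) = x*y^2*z - x^2*y - y*z^2 + y
use: trace(b a b a b a) = trace(b a) * trace(b a b a) - trace(b^-1 a^-1)   [split at repeated b] = z^3 - 3*z
use: trace(b a^-1 b a b a) = trace(b a b a b) * trace(a) - trace(b a b a b a) = x*y*z^2 - x^2*z - z^3 - x*y + 3*z
use: trace(b a b^3) = trace(b) * trace(b^2 a b) - trace(b^2 a) = y^3*z - x*y^2 - 2*y*z + x
use: trace(b a b^3 a) = trace(b) * trace(a b a b^2) - trace(a b a b) = y^2*z^2 - x*y*z - y^2 - z^2 + 2
trace(b a^-1 b a b^2) = trace(b a b^3) * trace(a) - trace(b a b^3 a) = x*y^3*z - x^2*y^2 - y^2*z^2 - x*y*z + x^2 + y^2 + z^2 - 2
assemble the triple (trace(r) - 2; trace(r a) - x; trace(r b) - y)

x*y^2*z - x^2*y - y*z^2 + y - 2; x*y*z^2 - x^2*z - z^3 - x*y - x + 3*z; x*y^3*z - x^2*y^2 - y^2*z^2 - x*y*z + x^2 + y^2 + z^2 - y - 2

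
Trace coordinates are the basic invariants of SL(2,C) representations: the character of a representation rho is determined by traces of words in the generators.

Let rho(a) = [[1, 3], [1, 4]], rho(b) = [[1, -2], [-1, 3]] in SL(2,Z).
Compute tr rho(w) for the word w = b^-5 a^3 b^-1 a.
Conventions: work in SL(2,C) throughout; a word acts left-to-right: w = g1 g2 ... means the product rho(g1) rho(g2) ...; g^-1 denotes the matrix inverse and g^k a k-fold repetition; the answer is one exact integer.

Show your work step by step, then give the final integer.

595433

rho(b^-1) = [[3, 2], [1, 1]]
... * rho(b^-1) = [[3, 2], [1, 1]]  ->  [[11, 8], [4, 3]]
... * rho(b^-1) = [[3, 2], [1, 1]]  ->  [[41, 30], [15, 11]]
... * rho(b^-1) = [[3, 2], [1, 1]]  ->  [[153, 112], [56, 41]]
... * rho(b^-1) = [[3, 2], [1, 1]]  ->  [[571, 418], [209, 153]]
... * rho(a) = [[1, 3], [1, 4]]  ->  [[989, 3385], [362, 1239]]
... * rho(a) = [[1, 3], [1, 4]]  ->  [[4374, 16507], [1601, 6042]]
... * rho(a) = [[1, 3], [1, 4]]  ->  [[20881, 79150], [7643, 28971]]
... * rho(b^-1) = [[3, 2], [1, 1]]  ->  [[141793, 120912], [51900, 44257]]
... * rho(a) = [[1, 3], [1, 4]]  ->  [[262705, 909027], [96157, 332728]]
tr = 262705 + 332728 = 595433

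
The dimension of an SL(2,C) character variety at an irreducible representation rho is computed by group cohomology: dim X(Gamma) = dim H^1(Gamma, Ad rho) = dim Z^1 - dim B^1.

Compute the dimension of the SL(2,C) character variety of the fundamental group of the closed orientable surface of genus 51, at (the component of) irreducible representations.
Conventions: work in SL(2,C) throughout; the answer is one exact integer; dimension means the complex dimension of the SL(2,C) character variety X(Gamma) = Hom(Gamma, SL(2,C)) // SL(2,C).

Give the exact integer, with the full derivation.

300

The genus-51 surface group: 2g = 102 generators, one relator prod [a_i, b_i].
Before the relator condition, cocycle space has dim 3*102 = 306.
H^2 = coker(d_2) is dual to H^0 = 0 at irreducible rho (Poincare duality), so d_2 is onto: dim Z^1 = 303.
dim B^1 = 3 (coboundaries, injective at irreducible rho).
dim X = dim H^1 = 303 - 3 = 300.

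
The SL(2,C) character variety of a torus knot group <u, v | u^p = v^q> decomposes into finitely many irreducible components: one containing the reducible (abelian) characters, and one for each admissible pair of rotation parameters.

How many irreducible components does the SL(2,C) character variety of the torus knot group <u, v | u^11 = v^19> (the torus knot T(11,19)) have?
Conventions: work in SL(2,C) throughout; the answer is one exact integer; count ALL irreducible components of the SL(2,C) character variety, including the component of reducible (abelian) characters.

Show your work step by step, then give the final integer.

91

Gamma = < u, v | u^11 = v^19 > (torus knot T(11,19)); the central element u^11 = v^19 acts as +I or -I in any irreducible SL(2,C) representation.
This locks tr(u) to 2*cos(pi*alpha/11), alpha in 1..10, and tr(v) to 2*cos(pi*beta/19), beta in 1..18, on each component of irreducible characters.
The two central values (-1)^alpha I and (-1)^beta I must be the same matrix, so alpha and beta share a parity.
Enumerate parity-matched pairs: 5*9 odd-odd plus 5*9 even-even gives 90.
That is 90 components of irreducible characters, and with the reducible (abelian) component the total is 91.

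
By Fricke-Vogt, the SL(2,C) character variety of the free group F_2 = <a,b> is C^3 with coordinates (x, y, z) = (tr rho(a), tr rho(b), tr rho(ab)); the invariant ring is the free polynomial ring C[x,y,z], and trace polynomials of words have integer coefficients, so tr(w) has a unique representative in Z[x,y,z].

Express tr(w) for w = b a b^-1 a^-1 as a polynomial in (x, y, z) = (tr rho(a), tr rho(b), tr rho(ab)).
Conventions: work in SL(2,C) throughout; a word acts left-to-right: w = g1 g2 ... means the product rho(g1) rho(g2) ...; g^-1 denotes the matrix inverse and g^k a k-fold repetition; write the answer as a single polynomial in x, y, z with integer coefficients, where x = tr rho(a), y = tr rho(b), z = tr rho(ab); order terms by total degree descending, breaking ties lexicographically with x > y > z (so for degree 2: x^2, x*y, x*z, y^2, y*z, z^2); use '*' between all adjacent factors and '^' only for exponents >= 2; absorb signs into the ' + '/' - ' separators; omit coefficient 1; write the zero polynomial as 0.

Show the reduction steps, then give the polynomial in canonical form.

-x*y*z + x^2 + y^2 + z^2 - 2

trace(a b a) = trace(a) trace(b a) - trace(b) = x*z - y
trace(a b a b) = trace(b a) trace(b a) - trace(1) = z^2 - 2
so trace(b a b^-1 a) = trace(a b a) trace(b) - trace(a b a b) = x*y*z - y^2 - z^2 + 2
trace(b a b^-1 a^-1) = trace(b a b^-1) trace(a) - trace(b a b^-1 a) = -x*y*z + x^2 + y^2 + z^2 - 2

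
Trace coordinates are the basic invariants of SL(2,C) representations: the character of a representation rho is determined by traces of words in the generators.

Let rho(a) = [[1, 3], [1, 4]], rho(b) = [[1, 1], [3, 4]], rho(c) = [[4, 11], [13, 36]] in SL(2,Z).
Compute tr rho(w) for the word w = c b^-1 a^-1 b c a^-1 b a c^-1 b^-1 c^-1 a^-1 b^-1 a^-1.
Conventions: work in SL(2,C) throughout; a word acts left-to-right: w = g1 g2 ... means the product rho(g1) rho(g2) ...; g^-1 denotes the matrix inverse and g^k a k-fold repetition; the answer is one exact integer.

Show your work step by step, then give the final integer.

rho(c) = [[4, 11], [13, 36]]
... * rho(b^-1) = [[4, -1], [-3, 1]]  ->  [[-17, 7], [-56, 23]]
... * rho(a^-1) = [[4, -3], [-1, 1]]  ->  [[-75, 58], [-247, 191]]
... * rho(b) = [[1, 1], [3, 4]]  ->  [[99, 157], [326, 517]]
... * rho(c) = [[4, 11], [13, 36]]  ->  [[2437, 6741], [8025, 22198]]
... * rho(a^-1) = [[4, -3], [-1, 1]]  ->  [[3007, -570], [9902, -1877]]
... * rho(b) = [[1, 1], [3, 4]]  ->  [[1297, 727], [4271, 2394]]
... * rho(a) = [[1, 3], [1, 4]]  ->  [[2024, 6799], [6665, 22389]]
... * rho(c^-1) = [[36, -11], [-13, 4]]  ->  [[-15523, 4932], [-51117, 16241]]
... * rho(b^-1) = [[4, -1], [-3, 1]]  ->  [[-76888, 20455], [-253191, 67358]]
... * rho(c^-1) = [[36, -11], [-13, 4]]  ->  [[-3033883, 927588], [-9990530, 3054533]]
... * rho(a^-1) = [[4, -3], [-1, 1]]  ->  [[-13063120, 10029237], [-43016653, 33026123]]
... * rho(b^-1) = [[4, -1], [-3, 1]]  ->  [[-82340191, 23092357], [-271144981, 76042776]]
... * rho(a^-1) = [[4, -3], [-1, 1]]  ->  [[-352453121, 270112930], [-1160622700, 889477719]]
tr = -352453121 + 889477719 = 537024598

537024598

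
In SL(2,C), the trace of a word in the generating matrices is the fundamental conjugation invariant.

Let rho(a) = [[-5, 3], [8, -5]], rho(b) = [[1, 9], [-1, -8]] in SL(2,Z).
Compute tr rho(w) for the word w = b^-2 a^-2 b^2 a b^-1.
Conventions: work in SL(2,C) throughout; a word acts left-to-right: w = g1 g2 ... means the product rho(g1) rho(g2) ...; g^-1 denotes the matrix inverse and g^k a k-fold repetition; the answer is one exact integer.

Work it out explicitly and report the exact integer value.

rho(b^-1) = [[-8, -9], [1, 1]]
... * rho(b^-1) = [[-8, -9], [1, 1]]  ->  [[55, 63], [-7, -8]]
... * rho(a^-1) = [[-5, -3], [-8, -5]]  ->  [[-779, -480], [99, 61]]
... * rho(a^-1) = [[-5, -3], [-8, -5]]  ->  [[7735, 4737], [-983, -602]]
... * rho(b) = [[1, 9], [-1, -8]]  ->  [[2998, 31719], [-381, -4031]]
... * rho(b) = [[1, 9], [-1, -8]]  ->  [[-28721, -226770], [3650, 28819]]
... * rho(a) = [[-5, 3], [8, -5]]  ->  [[-1670555, 1047687], [212302, -133145]]
... * rho(b^-1) = [[-8, -9], [1, 1]]  ->  [[14412127, 16082682], [-1831561, -2043863]]
tr = 14412127 + -2043863 = 12368264

12368264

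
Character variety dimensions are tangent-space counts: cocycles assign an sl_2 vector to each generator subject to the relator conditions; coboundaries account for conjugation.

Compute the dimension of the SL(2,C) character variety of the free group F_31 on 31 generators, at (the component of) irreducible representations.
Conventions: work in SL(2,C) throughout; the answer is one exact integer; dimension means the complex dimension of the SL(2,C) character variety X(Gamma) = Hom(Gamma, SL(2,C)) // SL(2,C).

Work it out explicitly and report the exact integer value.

Gamma = F_31 has 31 generators and no relators.
A cocycle picks one sl_2 vector per generator freely, giving dim Z^1 = 3*31 = 93.
At an irreducible rho the centralizer of the image in sl_2 is 0, so the coboundary map sl_2 -> Z^1 is injective: dim B^1 = 3.
dim H^1 = 93 - 3 = 90, which is dim X.

90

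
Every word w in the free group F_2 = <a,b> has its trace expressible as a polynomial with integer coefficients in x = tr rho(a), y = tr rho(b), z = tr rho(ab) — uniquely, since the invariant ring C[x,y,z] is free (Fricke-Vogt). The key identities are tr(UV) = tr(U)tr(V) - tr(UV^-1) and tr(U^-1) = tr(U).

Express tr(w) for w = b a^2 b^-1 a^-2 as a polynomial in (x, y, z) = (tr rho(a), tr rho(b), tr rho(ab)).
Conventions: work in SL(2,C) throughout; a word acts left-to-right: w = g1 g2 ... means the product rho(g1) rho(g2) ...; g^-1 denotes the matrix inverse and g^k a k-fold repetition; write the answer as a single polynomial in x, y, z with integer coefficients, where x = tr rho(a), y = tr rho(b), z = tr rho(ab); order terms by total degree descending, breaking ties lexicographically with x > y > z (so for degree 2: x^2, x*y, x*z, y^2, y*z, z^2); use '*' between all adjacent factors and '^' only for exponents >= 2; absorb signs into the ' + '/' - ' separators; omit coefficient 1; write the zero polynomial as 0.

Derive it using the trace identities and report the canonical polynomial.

-x^3*y*z + x^4 + x^2*y^2 + x^2*z^2 - 4*x^2 + 2

and tr(a^2 b) = tr(a) tr(b a) - tr(b) = x*z - y
tr(a^2) = tr(a) tr(a) - tr(1) = x^2 - 2
next, tr(b a^2 b) = tr(b) tr(a^2 b) - tr(a^2) = x*y*z - x^2 - y^2 + 2
tr(b a b a) = tr(b a) tr(b a) - tr(1) = z^2 - 2
tr(b a b) = tr(b) tr(a b) - tr(a) = y*z - x
tr(b a^2 b a) = tr(a) tr(b a b a) - tr(b a b) = x*z^2 - y*z - x
and tr(a^-1 b a^2 b) = tr(b a^2 b) tr(a) - tr(b a^2 b a) = x^2*y*z - x^3 - x*y^2 - x*z^2 + y*z + 3*x
next, tr(b a^2 b^-1 a^-1) = tr(a^-1 b a^2) tr(b) - tr(a^-1 b a^2 b) = -x^2*y*z + x^3 + x*y^2 + x*z^2 - 3*x
tr(b a^2 b^-1 a^-2) = tr(b a^2 b^-1 a^-1) tr(a) - tr(b a^2 b^-1) = -x^3*y*z + x^4 + x^2*y^2 + x^2*z^2 - 4*x^2 + 2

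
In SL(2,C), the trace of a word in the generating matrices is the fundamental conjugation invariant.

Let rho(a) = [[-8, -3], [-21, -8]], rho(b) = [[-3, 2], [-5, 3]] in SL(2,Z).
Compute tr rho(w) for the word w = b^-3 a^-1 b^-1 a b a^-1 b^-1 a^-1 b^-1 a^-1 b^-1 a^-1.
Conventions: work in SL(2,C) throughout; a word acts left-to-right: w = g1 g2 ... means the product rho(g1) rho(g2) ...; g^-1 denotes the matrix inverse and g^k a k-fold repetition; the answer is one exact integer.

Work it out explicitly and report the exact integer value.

rho(b^-1) = [[3, -2], [5, -3]]
... * rho(b^-1) = [[3, -2], [5, -3]]  ->  [[-1, 0], [0, -1]]
... * rho(b^-1) = [[3, -2], [5, -3]]  ->  [[-3, 2], [-5, 3]]
... * rho(a^-1) = [[-8, 3], [21, -8]]  ->  [[66, -25], [103, -39]]
... * rho(b^-1) = [[3, -2], [5, -3]]  ->  [[73, -57], [114, -89]]
... * rho(a) = [[-8, -3], [-21, -8]]  ->  [[613, 237], [957, 370]]
... * rho(b) = [[-3, 2], [-5, 3]]  ->  [[-3024, 1937], [-4721, 3024]]
... * rho(a^-1) = [[-8, 3], [21, -8]]  ->  [[64869, -24568], [101272, -38355]]
... * rho(b^-1) = [[3, -2], [5, -3]]  ->  [[71767, -56034], [112041, -87479]]
... * rho(a^-1) = [[-8, 3], [21, -8]]  ->  [[-1750850, 663573], [-2733387, 1035955]]
... * rho(b^-1) = [[3, -2], [5, -3]]  ->  [[-1934685, 1510981], [-3020386, 2358909]]
... * rho(a^-1) = [[-8, 3], [21, -8]]  ->  [[47208081, -17891903], [73700177, -27932430]]
... * rho(b^-1) = [[3, -2], [5, -3]]  ->  [[52164728, -40740453], [81438381, -63603064]]
... * rho(a^-1) = [[-8, 3], [21, -8]]  ->  [[-1272867337, 482417808], [-1987171392, 753139655]]
tr = -1272867337 + 753139655 = -519727682

-519727682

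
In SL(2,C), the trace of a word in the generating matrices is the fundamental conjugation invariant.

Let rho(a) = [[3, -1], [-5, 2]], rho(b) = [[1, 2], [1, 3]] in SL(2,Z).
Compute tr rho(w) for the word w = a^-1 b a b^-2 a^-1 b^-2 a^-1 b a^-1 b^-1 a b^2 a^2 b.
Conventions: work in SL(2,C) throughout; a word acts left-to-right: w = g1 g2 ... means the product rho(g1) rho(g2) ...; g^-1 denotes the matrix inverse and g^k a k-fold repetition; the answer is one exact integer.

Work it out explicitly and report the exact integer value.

rho(a^-1) = [[2, 1], [5, 3]]
... * rho(b) = [[1, 2], [1, 3]]  ->  [[3, 7], [8, 19]]
... * rho(a) = [[3, -1], [-5, 2]]  ->  [[-26, 11], [-71, 30]]
... * rho(b^-1) = [[3, -2], [-1, 1]]  ->  [[-89, 63], [-243, 172]]
... * rho(b^-1) = [[3, -2], [-1, 1]]  ->  [[-330, 241], [-901, 658]]
... * rho(a^-1) = [[2, 1], [5, 3]]  ->  [[545, 393], [1488, 1073]]
... * rho(b^-1) = [[3, -2], [-1, 1]]  ->  [[1242, -697], [3391, -1903]]
... * rho(b^-1) = [[3, -2], [-1, 1]]  ->  [[4423, -3181], [12076, -8685]]
... * rho(a^-1) = [[2, 1], [5, 3]]  ->  [[-7059, -5120], [-19273, -13979]]
... * rho(b) = [[1, 2], [1, 3]]  ->  [[-12179, -29478], [-33252, -80483]]
... * rho(a^-1) = [[2, 1], [5, 3]]  ->  [[-171748, -100613], [-468919, -274701]]
... * rho(b^-1) = [[3, -2], [-1, 1]]  ->  [[-414631, 242883], [-1132056, 663137]]
... * rho(a) = [[3, -1], [-5, 2]]  ->  [[-2458308, 900397], [-6711853, 2458330]]
... * rho(b) = [[1, 2], [1, 3]]  ->  [[-1557911, -2215425], [-4253523, -6048716]]
... * rho(b) = [[1, 2], [1, 3]]  ->  [[-3773336, -9762097], [-10302239, -26653194]]
... * rho(a) = [[3, -1], [-5, 2]]  ->  [[37490477, -15750858], [102359253, -43004149]]
... * rho(a) = [[3, -1], [-5, 2]]  ->  [[191225721, -68992193], [522098504, -188367551]]
... * rho(b) = [[1, 2], [1, 3]]  ->  [[122233528, 175474863], [333730953, 479094355]]
tr = 122233528 + 479094355 = 601327883

601327883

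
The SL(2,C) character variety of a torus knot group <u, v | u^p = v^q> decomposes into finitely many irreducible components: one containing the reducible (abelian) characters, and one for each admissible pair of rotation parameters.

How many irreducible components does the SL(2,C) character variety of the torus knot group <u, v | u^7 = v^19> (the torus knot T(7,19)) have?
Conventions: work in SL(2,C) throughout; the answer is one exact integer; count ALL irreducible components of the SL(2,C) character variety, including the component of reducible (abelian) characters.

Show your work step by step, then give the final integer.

For T(7,19): irreducibility forces the central element u^7 = v^19 to one of +I, -I.
On an irreducible component, tr(u) is locked at 2*cos(pi*alpha/7) for some alpha in 1..6, and tr(v) at 2*cos(pi*beta/19) for some beta in 1..18.
Consistency of u^7 = (-1)^alpha I with v^19 = (-1)^beta I forces alpha = beta (mod 2).
Enumerate parity-matched pairs: 3*9 odd-odd plus 3*9 even-even gives 54.
That is 54 components of irreducible characters, and with the reducible (abelian) component the total is 55.

55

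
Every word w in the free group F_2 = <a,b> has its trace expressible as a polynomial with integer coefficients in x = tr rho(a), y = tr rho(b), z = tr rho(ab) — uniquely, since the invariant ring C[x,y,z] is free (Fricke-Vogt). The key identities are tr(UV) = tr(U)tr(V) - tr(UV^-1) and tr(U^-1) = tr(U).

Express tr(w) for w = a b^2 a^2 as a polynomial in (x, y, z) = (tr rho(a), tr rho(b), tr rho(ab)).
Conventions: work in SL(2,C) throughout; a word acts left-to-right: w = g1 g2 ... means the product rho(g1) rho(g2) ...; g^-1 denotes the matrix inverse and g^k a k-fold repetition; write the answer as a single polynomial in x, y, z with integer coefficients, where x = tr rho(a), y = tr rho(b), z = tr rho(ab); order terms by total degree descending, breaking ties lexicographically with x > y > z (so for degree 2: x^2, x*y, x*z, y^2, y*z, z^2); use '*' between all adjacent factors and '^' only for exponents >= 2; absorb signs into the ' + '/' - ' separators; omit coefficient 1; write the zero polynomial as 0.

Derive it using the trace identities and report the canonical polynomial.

tr(b^2 a) = tr(b) * tr(a b) - tr(a)  (reduce the b square) = y*z - x
so tr(b^2) = tr(b) * tr(b) - tr(1)  (reduce the b square) = y^2 - 2
so tr(a b^2 a) = tr(a) * tr(b^2 a) - tr(b^2)  (reduce the a square) = x*y*z - x^2 - y^2 + 2
tr(a b^2 a^2) = tr(a) * tr(a b^2 a) - tr(a b^2)  (reduce the a square) = x^2*y*z - x^3 - x*y^2 - y*z + 3*x

x^2*y*z - x^3 - x*y^2 - y*z + 3*x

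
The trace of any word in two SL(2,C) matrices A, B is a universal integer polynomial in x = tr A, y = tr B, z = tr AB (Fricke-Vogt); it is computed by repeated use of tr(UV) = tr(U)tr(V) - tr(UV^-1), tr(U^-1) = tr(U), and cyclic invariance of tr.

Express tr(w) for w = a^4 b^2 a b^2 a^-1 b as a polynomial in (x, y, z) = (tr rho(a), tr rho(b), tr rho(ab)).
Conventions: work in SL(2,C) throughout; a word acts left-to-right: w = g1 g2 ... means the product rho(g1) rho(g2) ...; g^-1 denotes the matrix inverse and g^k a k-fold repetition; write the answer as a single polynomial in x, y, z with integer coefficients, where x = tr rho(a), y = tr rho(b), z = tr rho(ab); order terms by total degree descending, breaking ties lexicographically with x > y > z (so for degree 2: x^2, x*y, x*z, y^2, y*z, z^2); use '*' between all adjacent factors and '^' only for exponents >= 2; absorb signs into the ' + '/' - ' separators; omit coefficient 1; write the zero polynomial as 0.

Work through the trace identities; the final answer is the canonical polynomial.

tr(a b a b) = tr(a b) * tr(a b) - tr(1)  (split on a) = z^2 - 2
tr(a b a) = tr(a) * tr(b a) - tr(b)  (reduce the a square) = x*z - y
reduce: tr(b a b^2 a) = tr(b) * tr(a b a b) - tr(a b a)  (reduce the b square) = y*z^2 - x*z - y
tr(b a b) = tr(b) * tr(a b) - tr(a)  (reduce the b square) = y*z - x
tr(b a b^2) = tr(b) * tr(b a b) - tr(b a)  (reduce the b square) = y^2*z - x*y - z
reduce: tr(a b^2 a^2 b) = tr(a) * tr(b a b^2 a) - tr(b a b^2)  (reduce the a square) = x*y*z^2 - x^2*z - y^2*z + z
tr(b^2) = tr(b) * tr(b) - tr(1)  (reduce the b square) = y^2 - 2
tr(b^2 a^2) = tr(a) * tr(b^2 a) - tr(b^2)  (reduce the a square) = x*y*z - x^2 - y^2 + 2
so tr(a b^2 a^2) = tr(a) * tr(b^2 a^2) - tr(b^2 a)  (reduce the a square) = x^2*y*z - x^3 - x*y^2 - y*z + 3*x
tr(b^2 a b^2 a^2) = tr(b) * tr(a b^2 a^2 b) - tr(a b^2 a^2)  (reduce the b square) = x*y^2*z^2 - 2*x^2*y*z - y^3*z + x^3 + x*y^2 + 2*y*z - 3*x
tr(b^2 a b^2 a) = tr(b) * tr(a b^2 a b) - tr(a b^2 a)  (reduce the b square) = y^2*z^2 - 2*x*y*z + x^2 - 2
reduce: tr(b^2 a b^2 a^3) = tr(a) * tr(b^2 a b^2 a^2) - tr(b^2 a b^2 a)  (reduce the a square) = x^2*y^2*z^2 - 2*x^3*y*z - x*y^3*z + x^4 + x^2*y^2 - y^2*z^2 + 4*x*y*z - 4*x^2 + 2
so tr(b a^4 b^2 a b) = tr(a) * tr(b^2 a b^2 a^3) - tr(b^2 a b^2 a^2)  (reduce the a square) = x^3*y^2*z^2 - 2*x^4*y*z - x^2*y^3*z + x^5 + x^3*y^2 - 2*x*y^2*z^2 + 6*x^2*y*z + y^3*z - 5*x^3 - x*y^2 - 2*y*z + 5*x
reduce: tr(a b a^2 b) = tr(a) * tr(b a b a) - tr(b a b)  (reduce the a square) = x*z^2 - y*z - x
so tr(a b a^2) = tr(a) * tr(a b a) - tr(a b)  (reduce the a square) = x^2*z - x*y - z
reduce: tr(a b^2 a b a) = tr(b) * tr(a b a^2 b) - tr(a b a^2)  (reduce the b square) = x*y*z^2 - x^2*z - y^2*z + z
tr(a^2 b^2 a b a) = tr(a) * tr(a b^2 a b a) - tr(a b^2 a b)  (reduce the a square) = x^2*y*z^2 - x^3*z - x*y^2*z - y*z^2 + 2*x*z + y
so tr(b a^4 b^2 a) = tr(a) * tr(a^2 b^2 a b a) - tr(a^2 b^2 a b)  (reduce the a square) = x^3*y*z^2 - x^4*z - x^2*y^2*z - 2*x*y*z^2 + 3*x^2*z + y^2*z + x*y - z
tr(b a^4 b^2 a b^2) = tr(b) * tr(b a^4 b^2 a b) - tr(b a^4 b^2 a)  (reduce the b square) = x^3*y^3*z^2 - 2*x^4*y^2*z - x^2*y^4*z + x^5*y + x^3*y^3 - x^3*y*z^2 - 2*x*y^3*z^2 + x^4*z + 7*x^2*y^2*z + y^4*z - 5*x^3*y - x*y^3 + 2*x*y*z^2 - 3*x^2*z - 3*y^2*z + 4*x*y + z
so tr(b a b a b a) = tr(b a b a) * tr(b a) - tr(a b)  (split on b) = z^3 - 3*z
reduce: tr(a b a b a^2 b) = tr(a) * tr(b a b a b a) - tr(b a b a b)  (reduce the a square) = x*z^3 - y*z^2 - 2*x*z + y
tr(a b a b a^2) = tr(a) * tr(b a b a^2) - tr(b a b a)  (reduce the a square) = x^2*z^2 - x*y*z - x^2 - z^2 + 2
reduce: tr(a b^2 a b a b a) = tr(b) * tr(a b a b a^2 b) - tr(a b a b a^2)  (reduce the b square) = x*y*z^3 - x^2*z^2 - y^2*z^2 - x*y*z + x^2 + y^2 + z^2 - 2
tr(a b^2 a b a b) = tr(b) * tr(a b a b a b) - tr(a b a b a)  (reduce the b square) = y*z^3 - x*z^2 - 2*y*z + x
reduce: tr(b^2 a b a b a^3) = tr(a) * tr(a b^2 a b a b a) - tr(a b^2 a b a b)  (reduce the a square) = x^2*y*z^3 - x^3*z^2 - x*y^2*z^2 - x^2*y*z - y*z^3 + x^3 + x*y^2 + 2*x*z^2 + 2*y*z - 3*x
so tr(a b a^4 b^2 a b) = tr(a) * tr(b^2 a b a b a^3) - tr(b^2 a b a b a^2)  (reduce the a square) = x^3*y*z^3 - x^4*z^2 - x^2*y^2*z^2 - x^3*y*z - 2*x*y*z^3 + x^4 + x^2*y^2 + 3*x^2*z^2 + y^2*z^2 + 3*x*y*z - 4*x^2 - y^2 - z^2 + 2
tr(b^3 a^2) = tr(b) * tr(b a^2 b) - tr(b a^2)  (reduce the b square) = x*y^2*z - x^2*y - y^3 - x*z + 3*y
tr(b a^3 b^2) = tr(a) * tr(b^3 a^2) - tr(b^3 a)  (reduce the a square) = x^2*y^2*z - x^3*y - x*y^3 - x^2*z - y^2*z + 4*x*y + z
tr(b^2 a^2 b a^3) = tr(a) * tr(b a^3 b^2 a) - tr(b a^3 b^2)  (reduce the a square) = x^3*y*z^2 - x^4*z - 2*x^2*y^2*z + x^3*y + x*y^3 - x*y*z^2 + 3*x^2*z + y^2*z - 3*x*y - z
so tr(b^2 a^2 b a^2) = tr(a) * tr(b a^2 b^2 a) - tr(b a^2 b^2)  (reduce the a square) = x^2*y*z^2 - x^3*z - 2*x*y^2*z + x^2*y + y^3 + 2*x*z - 3*y
tr(a b a^4 b^2 a) = tr(a) * tr(b^2 a^2 b a^3) - tr(b^2 a^2 b a^2)  (reduce the a square) = x^4*y*z^2 - x^5*z - 2*x^3*y^2*z + x^4*y + x^2*y^3 - 2*x^2*y*z^2 + 4*x^3*z + 3*x*y^2*z - 4*x^2*y - y^3 - 3*x*z + 3*y
tr(b a^4 b^2 a b^2 a) = tr(b) * tr(a b a^4 b^2 a b) - tr(a b a^4 b^2 a)  (reduce the b square) = x^3*y^2*z^3 - 2*x^4*y*z^2 - x^2*y^3*z^2 + x^5*z + x^3*y^2*z - 2*x*y^2*z^3 + 5*x^2*y*z^2 + y^3*z^2 - 4*x^3*z - y*z^2 + 3*x*z - y
so tr(a^4 b^2 a b^2 a^-1 b) = tr(b a^4 b^2 a b^2) * tr(a) - tr(b a^4 b^2 a b^2 a)  (eliminate a^-1) = x^4*y^3*z^2 - 2*x^5*y^2*z - x^3*y^4*z - x^3*y^2*z^3 + x^6*y + x^4*y^3 + x^4*y*z^2 - x^2*y^3*z^2 + 6*x^3*y^2*z + x*y^4*z + 2*x*y^2*z^3 - 5*x^4*y - x^2*y^3 - 3*x^2*y*z^2 - y^3*z^2 + x^3*z - 3*x*y^2*z + 4*x^2*y + y*z^2 - 2*x*z + y

x^4*y^3*z^2 - 2*x^5*y^2*z - x^3*y^4*z - x^3*y^2*z^3 + x^6*y + x^4*y^3 + x^4*y*z^2 - x^2*y^3*z^2 + 6*x^3*y^2*z + x*y^4*z + 2*x*y^2*z^3 - 5*x^4*y - x^2*y^3 - 3*x^2*y*z^2 - y^3*z^2 + x^3*z - 3*x*y^2*z + 4*x^2*y + y*z^2 - 2*x*z + y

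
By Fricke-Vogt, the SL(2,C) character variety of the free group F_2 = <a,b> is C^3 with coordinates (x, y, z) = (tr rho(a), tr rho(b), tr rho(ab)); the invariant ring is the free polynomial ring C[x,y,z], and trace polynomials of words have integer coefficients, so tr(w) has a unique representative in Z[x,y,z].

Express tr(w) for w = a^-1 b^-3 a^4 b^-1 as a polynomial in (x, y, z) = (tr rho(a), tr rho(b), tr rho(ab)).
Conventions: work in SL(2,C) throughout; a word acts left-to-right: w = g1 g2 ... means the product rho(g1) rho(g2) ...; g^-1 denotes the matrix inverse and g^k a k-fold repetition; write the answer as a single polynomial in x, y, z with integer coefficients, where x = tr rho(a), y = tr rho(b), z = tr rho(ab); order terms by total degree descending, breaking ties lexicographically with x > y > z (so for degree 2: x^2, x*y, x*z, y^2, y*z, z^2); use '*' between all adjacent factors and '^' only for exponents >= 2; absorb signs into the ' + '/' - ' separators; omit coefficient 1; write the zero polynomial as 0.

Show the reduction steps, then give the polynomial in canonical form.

x^4*y^3*z - x^5*y^2 - x^3*y^2*z^2 - x^4*y*z - 3*x^2*y^3*z + x^5 + 4*x^3*y^2 + x^3*z^2 + 2*x*y^2*z^2 + 4*x^2*y*z + y^3*z - 5*x^3 - 3*x*y^2 - 2*x*z^2 - 2*y*z + 5*x

tr(a^2) = tr(a)*tr(a) - tr(1)  (reduce the a square) = x^2 - 2
use: tr(a^3) = tr(a)*tr(a^2) - tr(a)  (reduce the a square) = x^3 - 3*x
tr(b a^2) = tr(a)*tr(b a) - tr(b)  (reduce the a square) = x*z - y
use: tr(a^3 b) = tr(a)*tr(b a^2) - tr(b a)  (reduce the a square) = x^2*z - x*y - z
tr(b^-1 a^3) = tr(a^3)*tr(b) - tr(a^3 b)  (eliminate b^-1) = x^3*y - x^2*z - 2*x*y + z
use: tr(b^-2 a^3) = tr(b^-1 a^3)*tr(b) - tr(b^-1 a^3 b)  (eliminate b^-1) = x^3*y^2 - x^2*y*z - x^3 - 2*x*y^2 + y*z + 3*x
tr(b^-3 a^3) = tr(b^-2 a^3)*tr(b) - tr(b^-2 a^3 b)  (eliminate b^-1) = x^3*y^3 - x^2*y^2*z - 2*x^3*y - 2*x*y^3 + x^2*z + y^2*z + 5*x*y - z
use: tr(a^4) = tr(a)*tr(a^3) - tr(a^2)  (reduce the a square) = x^4 - 4*x^2 + 2
tr(a^4 b) = tr(a)*tr(a b a^2) - tr(a b a)  (reduce the a square) = x^3*z - x^2*y - 2*x*z + y
tr(a^4 b^-1) = tr(a^4)*tr(b) - tr(a^4 b)  (eliminate b^-1) = x^4*y - x^3*z - 3*x^2*y + 2*x*z + y
use: tr(b^-2 a^4) = tr(a^4 b^-1)*tr(b) - tr(a^4)  (eliminate b^-1) = x^4*y^2 - x^3*y*z - x^4 - 3*x^2*y^2 + 2*x*y*z + 4*x^2 + y^2 - 2
use: tr(a^4 b a) = tr(a)*tr(a b a^3) - tr(a b a^2)  (reduce the a square) = x^4*z - x^3*y - 3*x^2*z + 2*x*y + z
use: tr(b a b a) = tr(b a)*tr(b a) - tr(1)  (split on b) = z^2 - 2
tr(b a b) = tr(b)*tr(a b) - tr(a)  (reduce the b square) = y*z - x
apply: tr(a b a b a) = tr(a)*tr(b a b a) - tr(b a b)  (reduce the a square) = x*z^2 - y*z - x
apply: tr(a b a b a^2) = tr(a)*tr(a b a b a) - tr(a b a b)  (reduce the a square) = x^2*z^2 - x*y*z - x^2 - z^2 + 2
use: tr(a^4 b a b) = tr(a)*tr(a b a b a^2) - tr(a b a b a)  (reduce the a square) = x^3*z^2 - x^2*y*z - x^3 - 2*x*z^2 + y*z + 3*x
use: tr(a^4 b a b^-1) = tr(a^4 b a)*tr(b) - tr(a^4 b a b)  (eliminate b^-1) = x^4*y*z - x^3*y^2 - x^3*z^2 - 2*x^2*y*z + x^3 + 2*x*y^2 + 2*x*z^2 - 3*x
apply: tr(b^-1 a^4 b a b^-1) = tr(a^4 b a b^-1)*tr(b) - tr(a^4 b a)  (eliminate b^-1) = x^4*y^2*z - x^3*y^3 - x^3*y*z^2 - x^4*z - 2*x^2*y^2*z + 2*x^3*y + 2*x*y^3 + 2*x*y*z^2 + 3*x^2*z - 5*x*y - z
apply: tr(b^-3 a^4 b a) = tr(b^-1 a^4 b a b^-1)*tr(b) - tr(b^-1 a^4 b a)  (eliminate b^-1) = x^4*y^3*z - x^3*y^4 - x^3*y^2*z^2 - 2*x^4*y*z - 2*x^2*y^3*z + 3*x^3*y^2 + x^3*z^2 + 2*x*y^4 + 2*x*y^2*z^2 + 5*x^2*y*z - x^3 - 7*x*y^2 - 2*x*z^2 - y*z + 3*x
apply: tr(a^-1 b^-3 a^4 b) = tr(b^-3 a^4 b)*tr(a) - tr(b^-3 a^4 b a)  (eliminate a^-1) = -x^4*y^3*z + x^5*y^2 + x^3*y^4 + x^3*y^2*z^2 + x^4*y*z + 2*x^2*y^3*z - x^5 - 6*x^3*y^2 - x^3*z^2 - 2*x*y^4 - 2*x*y^2*z^2 - 3*x^2*y*z + 5*x^3 + 8*x*y^2 + 2*x*z^2 + y*z - 5*x
apply: tr(a^-1 b^-3 a^4 b^-1) = tr(a^-1 b^-3 a^4)*tr(b) - tr(a^-1 b^-3 a^4 b)  (eliminate b^-1) = x^4*y^3*z - x^5*y^2 - x^3*y^2*z^2 - x^4*y*z - 3*x^2*y^3*z + x^5 + 4*x^3*y^2 + x^3*z^2 + 2*x*y^2*z^2 + 4*x^2*y*z + y^3*z - 5*x^3 - 3*x*y^2 - 2*x*z^2 - 2*y*z + 5*x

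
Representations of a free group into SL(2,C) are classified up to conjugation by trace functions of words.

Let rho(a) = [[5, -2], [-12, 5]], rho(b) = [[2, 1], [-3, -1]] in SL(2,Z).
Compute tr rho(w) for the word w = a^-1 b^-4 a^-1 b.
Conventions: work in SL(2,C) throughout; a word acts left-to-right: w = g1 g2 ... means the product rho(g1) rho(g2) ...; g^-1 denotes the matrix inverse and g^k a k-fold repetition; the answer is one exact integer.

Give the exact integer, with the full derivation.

10

rho(a^-1) = [[5, 2], [12, 5]]
... * rho(b^-1) = [[-1, -1], [3, 2]]  ->  [[1, -1], [3, -2]]
... * rho(b^-1) = [[-1, -1], [3, 2]]  ->  [[-4, -3], [-9, -7]]
... * rho(b^-1) = [[-1, -1], [3, 2]]  ->  [[-5, -2], [-12, -5]]
... * rho(b^-1) = [[-1, -1], [3, 2]]  ->  [[-1, 1], [-3, 2]]
... * rho(a^-1) = [[5, 2], [12, 5]]  ->  [[7, 3], [9, 4]]
... * rho(b) = [[2, 1], [-3, -1]]  ->  [[5, 4], [6, 5]]
tr = 5 + 5 = 10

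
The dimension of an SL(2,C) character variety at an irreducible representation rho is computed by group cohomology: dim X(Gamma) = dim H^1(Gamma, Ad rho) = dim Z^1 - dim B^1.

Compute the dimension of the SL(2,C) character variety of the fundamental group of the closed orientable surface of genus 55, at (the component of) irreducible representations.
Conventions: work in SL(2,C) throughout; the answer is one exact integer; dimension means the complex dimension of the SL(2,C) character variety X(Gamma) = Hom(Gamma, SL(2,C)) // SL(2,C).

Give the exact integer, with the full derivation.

324

Gamma = pi_1(Sigma_55) = < a_1, b_1, ..., a_55, b_55 | prod [a_i, b_i] > has 2g = 110 generators and 1 relator.
Before the relator condition, cocycle space has dim 3*110 = 330.
At an irreducible rho, H^2 = coker(d_2) vanishes (Poincare duality: H^2 is dual to H^0 = invariants = 0), so d_2 is surjective onto sl_2 and dim Z^1 = 330 - 3 = 327.
Coboundaries contribute dim B^1 = 3 (injective at irreducible rho).
dim X = dim H^1 = 327 - 3 = 324.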